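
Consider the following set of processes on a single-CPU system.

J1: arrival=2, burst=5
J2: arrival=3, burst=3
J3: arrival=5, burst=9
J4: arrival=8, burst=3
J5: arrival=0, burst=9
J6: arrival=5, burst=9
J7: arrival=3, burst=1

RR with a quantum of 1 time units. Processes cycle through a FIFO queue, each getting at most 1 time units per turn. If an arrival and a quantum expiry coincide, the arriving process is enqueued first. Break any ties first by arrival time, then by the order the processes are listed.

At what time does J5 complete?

Timeline: | J5 0-2 | J1 2-3 | J5 3-4 | J2 4-5 | J7 5-6 | J1 6-7 | J5 7-8 | J3 8-9 | J6 9-10 | J2 10-11 | J1 11-12 | J4 12-13 | J5 13-14 | J3 14-15 | J6 15-16 | J2 16-17 | J1 17-18 | J4 18-19 | J5 19-20 | J3 20-21 | J6 21-22 | J1 22-23 | J4 23-24 | J5 24-25 | J3 25-26 | J6 26-27 | J5 27-28 | J3 28-29 | J6 29-30 | J5 30-31 | J3 31-32 | J6 32-33 | J3 33-34 | J6 34-35 | J3 35-36 | J6 36-37 | J3 37-38 | J6 38-39 |
Completion: J1=23  J2=17  J3=38  J4=24  J5=31  J6=39  J7=6

31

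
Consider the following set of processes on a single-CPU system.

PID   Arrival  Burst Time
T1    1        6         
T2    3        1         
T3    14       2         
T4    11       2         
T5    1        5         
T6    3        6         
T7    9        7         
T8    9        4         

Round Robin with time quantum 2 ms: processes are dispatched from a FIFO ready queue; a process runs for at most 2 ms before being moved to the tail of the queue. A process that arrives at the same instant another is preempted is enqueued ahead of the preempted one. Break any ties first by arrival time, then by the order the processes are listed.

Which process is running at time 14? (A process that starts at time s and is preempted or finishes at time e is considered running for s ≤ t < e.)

T7

Schedule: | idle 0-1 | T1 1-3 | T5 3-5 | T2 5-6 | T6 6-8 | T1 8-10 | T5 10-12 | T6 12-14 | T7 14-16 | T8 16-18 | T1 18-20 | T4 20-22 | T5 22-23 | T3 23-25 | T6 25-27 | T7 27-29 | T8 29-31 | T7 31-34 |
Completion: T1=20  T2=6  T3=25  T4=22  T5=23  T6=27  T7=34  T8=31
Turnaround (C−A): T1=19  T2=3  T3=11  T4=11  T5=22  T6=24  T7=25  T8=22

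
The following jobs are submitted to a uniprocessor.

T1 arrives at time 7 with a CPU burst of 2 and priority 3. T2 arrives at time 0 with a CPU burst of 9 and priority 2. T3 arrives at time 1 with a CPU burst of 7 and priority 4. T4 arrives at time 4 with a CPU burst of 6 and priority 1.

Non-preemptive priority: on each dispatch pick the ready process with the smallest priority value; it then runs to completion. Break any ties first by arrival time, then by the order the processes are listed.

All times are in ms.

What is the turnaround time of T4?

Schedule: | T2 0-9 | T4 9-15 | T1 15-17 | T3 17-24 |
Completion: T1=17  T2=9  T3=24  T4=15
Turnaround (C−A): T1=10  T2=9  T3=23  T4=11
Turnaround(T4) = completion − arrival = 15 − 4 = 11

11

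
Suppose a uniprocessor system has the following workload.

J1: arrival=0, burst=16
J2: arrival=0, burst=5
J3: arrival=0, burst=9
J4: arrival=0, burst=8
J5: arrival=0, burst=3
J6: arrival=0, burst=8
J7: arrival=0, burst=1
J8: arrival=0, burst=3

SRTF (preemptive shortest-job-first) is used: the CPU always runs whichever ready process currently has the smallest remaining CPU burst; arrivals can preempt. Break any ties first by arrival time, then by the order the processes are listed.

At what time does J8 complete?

Schedule: | J7 0-1 | J5 1-4 | J8 4-7 | J2 7-12 | J4 12-20 | J6 20-28 | J3 28-37 | J1 37-53 |
Completion: J1=53  J2=12  J3=37  J4=20  J5=4  J6=28  J7=1  J8=7
Turnaround (C−A): J1=53  J2=12  J3=37  J4=20  J5=4  J6=28  J7=1  J8=7

7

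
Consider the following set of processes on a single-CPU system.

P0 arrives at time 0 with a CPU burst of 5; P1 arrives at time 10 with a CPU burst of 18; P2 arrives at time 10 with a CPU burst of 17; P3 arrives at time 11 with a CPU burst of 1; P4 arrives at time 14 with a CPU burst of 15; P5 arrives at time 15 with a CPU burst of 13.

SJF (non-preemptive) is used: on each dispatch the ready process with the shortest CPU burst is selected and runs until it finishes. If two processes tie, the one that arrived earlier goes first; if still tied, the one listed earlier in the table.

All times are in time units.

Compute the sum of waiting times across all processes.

Timeline: | P0 0-5 | idle 5-10 | P2 10-27 | P3 27-28 | P5 28-41 | P4 41-56 | P1 56-74 |
Completion: P0=5  P1=74  P2=27  P3=28  P4=56  P5=41
Turnaround (C−A): P0=5  P1=64  P2=17  P3=17  P4=42  P5=26
Waiting = turnaround − burst: P0=0, P1=46, P2=0, P3=16, P4=27, P5=13
Total waiting = 0 + 46 + 0 + 16 + 27 + 13 = 102

102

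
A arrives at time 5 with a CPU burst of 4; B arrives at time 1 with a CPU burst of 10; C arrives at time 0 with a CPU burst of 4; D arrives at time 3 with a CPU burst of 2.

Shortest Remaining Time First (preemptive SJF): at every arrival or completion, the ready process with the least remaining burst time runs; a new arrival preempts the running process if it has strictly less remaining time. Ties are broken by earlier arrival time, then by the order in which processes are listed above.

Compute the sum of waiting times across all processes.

Gantt: | C 0-4 | D 4-6 | A 6-10 | B 10-20 |
Completion: A=10  B=20  C=4  D=6
Turnaround (C−A): A=5  B=19  C=4  D=3
Waiting = turnaround − burst: A=1, B=9, C=0, D=1
Total waiting = 1 + 9 + 0 + 1 = 11

11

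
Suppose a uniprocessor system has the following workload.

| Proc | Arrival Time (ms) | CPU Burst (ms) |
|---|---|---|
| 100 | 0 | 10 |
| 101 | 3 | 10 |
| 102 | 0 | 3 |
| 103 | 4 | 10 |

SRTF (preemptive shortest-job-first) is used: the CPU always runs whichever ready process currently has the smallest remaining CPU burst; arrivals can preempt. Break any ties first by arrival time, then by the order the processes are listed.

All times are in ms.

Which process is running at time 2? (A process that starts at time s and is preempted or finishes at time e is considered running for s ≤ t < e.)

102

Timeline: | 102 0-3 | 100 3-13 | 101 13-23 | 103 23-33 |
Completion: 100=13  101=23  102=3  103=33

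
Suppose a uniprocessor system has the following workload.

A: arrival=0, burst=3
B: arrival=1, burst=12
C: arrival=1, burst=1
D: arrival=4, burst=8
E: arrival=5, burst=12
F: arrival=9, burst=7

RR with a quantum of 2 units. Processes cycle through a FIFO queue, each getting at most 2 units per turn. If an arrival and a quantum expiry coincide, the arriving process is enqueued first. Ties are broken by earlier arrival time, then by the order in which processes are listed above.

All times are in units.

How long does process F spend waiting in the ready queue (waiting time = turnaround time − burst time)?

Gantt: | A 0-2 | B 2-4 | C 4-5 | A 5-6 | D 6-8 | B 8-10 | E 10-12 | D 12-14 | F 14-16 | B 16-18 | E 18-20 | D 20-22 | F 22-24 | B 24-26 | E 26-28 | D 28-30 | F 30-32 | B 32-34 | E 34-36 | F 36-37 | B 37-39 | E 39-43 |
Completion: A=6  B=39  C=5  D=30  E=43  F=37
Waiting(F) = turnaround − burst = 28 − 7 = 21

21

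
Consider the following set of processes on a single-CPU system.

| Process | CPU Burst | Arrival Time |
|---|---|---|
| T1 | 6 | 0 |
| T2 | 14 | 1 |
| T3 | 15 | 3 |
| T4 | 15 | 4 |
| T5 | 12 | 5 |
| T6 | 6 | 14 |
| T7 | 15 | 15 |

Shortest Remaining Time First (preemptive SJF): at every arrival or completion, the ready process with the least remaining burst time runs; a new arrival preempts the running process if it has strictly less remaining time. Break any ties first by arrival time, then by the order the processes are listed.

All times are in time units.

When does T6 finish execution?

Gantt: | T1 0-6 | T5 6-18 | T6 18-24 | T2 24-38 | T3 38-53 | T4 53-68 | T7 68-83 |
Completion: T1=6  T2=38  T3=53  T4=68  T5=18  T6=24  T7=83
Turnaround (C−A): T1=6  T2=37  T3=50  T4=64  T5=13  T6=10  T7=68

24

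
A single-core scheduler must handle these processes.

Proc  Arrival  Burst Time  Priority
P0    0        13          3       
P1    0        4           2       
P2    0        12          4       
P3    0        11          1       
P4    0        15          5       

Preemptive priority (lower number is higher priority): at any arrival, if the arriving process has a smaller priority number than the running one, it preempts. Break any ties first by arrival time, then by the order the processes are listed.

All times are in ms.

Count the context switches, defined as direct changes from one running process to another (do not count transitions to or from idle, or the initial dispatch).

Gantt: | P3 0-11 | P1 11-15 | P0 15-28 | P2 28-40 | P4 40-55 |
Completion: P0=28  P1=15  P2=40  P3=11  P4=55
Turnaround (C−A): P0=28  P1=15  P2=40  P3=11  P4=55

4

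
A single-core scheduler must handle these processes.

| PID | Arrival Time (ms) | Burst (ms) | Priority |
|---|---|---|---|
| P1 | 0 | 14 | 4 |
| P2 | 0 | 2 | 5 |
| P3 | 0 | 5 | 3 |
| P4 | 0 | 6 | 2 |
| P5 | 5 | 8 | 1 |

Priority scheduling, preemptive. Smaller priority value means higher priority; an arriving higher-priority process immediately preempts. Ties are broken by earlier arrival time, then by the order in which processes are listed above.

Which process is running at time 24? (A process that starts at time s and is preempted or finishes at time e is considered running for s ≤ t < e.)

Gantt: | P4 0-5 | P5 5-13 | P4 13-14 | P3 14-19 | P1 19-33 | P2 33-35 |
Completion: P1=33  P2=35  P3=19  P4=14  P5=13
Turnaround (C−A): P1=33  P2=35  P3=19  P4=14  P5=8

P1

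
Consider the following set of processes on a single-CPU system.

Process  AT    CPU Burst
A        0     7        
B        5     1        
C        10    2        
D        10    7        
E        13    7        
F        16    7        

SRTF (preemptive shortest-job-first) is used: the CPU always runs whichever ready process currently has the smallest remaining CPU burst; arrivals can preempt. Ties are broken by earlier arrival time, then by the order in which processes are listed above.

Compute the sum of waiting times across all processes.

19

Gantt: | A 0-5 | B 5-6 | A 6-8 | idle 8-10 | C 10-12 | D 12-19 | E 19-26 | F 26-33 |
Completion: A=8  B=6  C=12  D=19  E=26  F=33
Waiting = turnaround − burst: A=1, B=0, C=0, D=2, E=6, F=10
Total waiting = 1 + 0 + 0 + 2 + 6 + 10 = 19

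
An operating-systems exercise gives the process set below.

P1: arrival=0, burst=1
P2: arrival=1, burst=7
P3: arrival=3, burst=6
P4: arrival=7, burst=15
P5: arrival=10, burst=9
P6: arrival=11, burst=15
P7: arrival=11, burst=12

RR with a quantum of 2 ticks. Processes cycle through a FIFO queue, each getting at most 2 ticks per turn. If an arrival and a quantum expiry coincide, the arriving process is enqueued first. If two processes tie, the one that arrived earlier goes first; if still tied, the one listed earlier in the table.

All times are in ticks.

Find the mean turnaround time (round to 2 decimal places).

33.43

Gantt: | P1 0-1 | P2 1-3 | P3 3-5 | P2 5-7 | P3 7-9 | P4 9-11 | P2 11-13 | P3 13-15 | P5 15-17 | P6 17-19 | P7 19-21 | P4 21-23 | P2 23-24 | P5 24-26 | P6 26-28 | P7 28-30 | P4 30-32 | P5 32-34 | P6 34-36 | P7 36-38 | P4 38-40 | P5 40-42 | P6 42-44 | P7 44-46 | P4 46-48 | P5 48-49 | P6 49-51 | P7 51-53 | P4 53-55 | P6 55-57 | P7 57-59 | P4 59-61 | P6 61-63 | P4 63-64 | P6 64-65 |
Completion: P1=1  P2=24  P3=15  P4=64  P5=49  P6=65  P7=59
Turnaround times: P1=1, P2=23, P3=12, P4=57, P5=39, P6=54, P7=48
Average turnaround = (1+23+12+57+39+54+48) / 7 = 234/7 = 33.43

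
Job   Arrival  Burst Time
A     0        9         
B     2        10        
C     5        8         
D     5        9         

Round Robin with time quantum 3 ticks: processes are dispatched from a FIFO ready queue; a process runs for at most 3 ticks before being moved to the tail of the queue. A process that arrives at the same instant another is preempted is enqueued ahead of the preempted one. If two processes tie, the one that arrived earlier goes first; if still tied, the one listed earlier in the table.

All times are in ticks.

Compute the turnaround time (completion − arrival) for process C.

27

Gantt: | A 0-3 | B 3-6 | A 6-9 | C 9-12 | D 12-15 | B 15-18 | A 18-21 | C 21-24 | D 24-27 | B 27-30 | C 30-32 | D 32-35 | B 35-36 |
Completion: A=21  B=36  C=32  D=35
Turnaround (C−A): A=21  B=34  C=27  D=30
Turnaround(C) = completion − arrival = 32 − 5 = 27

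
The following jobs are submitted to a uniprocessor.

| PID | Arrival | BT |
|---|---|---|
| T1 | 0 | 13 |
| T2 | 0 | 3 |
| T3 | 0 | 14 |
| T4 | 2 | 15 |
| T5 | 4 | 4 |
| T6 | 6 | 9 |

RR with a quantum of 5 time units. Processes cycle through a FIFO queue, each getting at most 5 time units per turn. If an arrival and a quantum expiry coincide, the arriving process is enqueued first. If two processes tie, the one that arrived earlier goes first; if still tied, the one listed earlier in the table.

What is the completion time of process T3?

Timeline: | T1 0-5 | T2 5-8 | T3 8-13 | T4 13-18 | T5 18-22 | T1 22-27 | T6 27-32 | T3 32-37 | T4 37-42 | T1 42-45 | T6 45-49 | T3 49-53 | T4 53-58 |
Completion: T1=45  T2=8  T3=53  T4=58  T5=22  T6=49

53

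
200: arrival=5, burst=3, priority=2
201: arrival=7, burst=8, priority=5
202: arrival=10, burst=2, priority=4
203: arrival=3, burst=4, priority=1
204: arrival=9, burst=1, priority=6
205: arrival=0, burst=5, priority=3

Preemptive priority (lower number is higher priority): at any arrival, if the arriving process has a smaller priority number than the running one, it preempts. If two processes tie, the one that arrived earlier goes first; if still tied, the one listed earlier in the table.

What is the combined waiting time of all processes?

31

Schedule: | 205 0-3 | 203 3-7 | 200 7-10 | 205 10-12 | 202 12-14 | 201 14-22 | 204 22-23 |
Completion: 200=10  201=22  202=14  203=7  204=23  205=12
Turnaround (C−A): 200=5  201=15  202=4  203=4  204=14  205=12
Waiting = turnaround − burst: 200=2, 201=7, 202=2, 203=0, 204=13, 205=7
Total waiting = 2 + 7 + 2 + 0 + 13 + 7 = 31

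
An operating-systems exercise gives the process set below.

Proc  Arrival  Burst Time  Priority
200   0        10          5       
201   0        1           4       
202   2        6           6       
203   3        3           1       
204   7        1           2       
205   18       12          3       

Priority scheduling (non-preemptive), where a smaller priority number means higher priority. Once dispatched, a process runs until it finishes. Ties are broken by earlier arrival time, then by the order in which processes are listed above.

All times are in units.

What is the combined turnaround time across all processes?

65

Gantt: | 201 0-1 | 200 1-11 | 203 11-14 | 204 14-15 | 202 15-21 | 205 21-33 |
Completion: 200=11  201=1  202=21  203=14  204=15  205=33
Turnaround = completion − arrival: 200=11, 201=1, 202=19, 203=11, 204=8, 205=15
Total turnaround = 11 + 1 + 19 + 11 + 8 + 15 = 65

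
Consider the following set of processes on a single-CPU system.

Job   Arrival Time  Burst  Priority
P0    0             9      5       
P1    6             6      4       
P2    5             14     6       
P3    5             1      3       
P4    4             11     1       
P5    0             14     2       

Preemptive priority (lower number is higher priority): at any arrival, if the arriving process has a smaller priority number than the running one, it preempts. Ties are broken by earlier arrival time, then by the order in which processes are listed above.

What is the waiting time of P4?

0

Timeline: | P5 0-4 | P4 4-15 | P5 15-25 | P3 25-26 | P1 26-32 | P0 32-41 | P2 41-55 |
Completion: P0=41  P1=32  P2=55  P3=26  P4=15  P5=25
Waiting(P4) = turnaround − burst = 11 − 11 = 0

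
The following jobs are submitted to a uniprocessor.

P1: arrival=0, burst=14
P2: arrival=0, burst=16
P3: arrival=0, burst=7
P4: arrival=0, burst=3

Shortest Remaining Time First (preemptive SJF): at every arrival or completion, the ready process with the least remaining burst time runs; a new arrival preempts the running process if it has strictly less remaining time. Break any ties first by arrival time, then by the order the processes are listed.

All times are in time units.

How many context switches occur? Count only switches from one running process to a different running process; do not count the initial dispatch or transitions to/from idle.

Timeline: | P4 0-3 | P3 3-10 | P1 10-24 | P2 24-40 |
Completion: P1=24  P2=40  P3=10  P4=3
Turnaround (C−A): P1=24  P2=40  P3=10  P4=3

3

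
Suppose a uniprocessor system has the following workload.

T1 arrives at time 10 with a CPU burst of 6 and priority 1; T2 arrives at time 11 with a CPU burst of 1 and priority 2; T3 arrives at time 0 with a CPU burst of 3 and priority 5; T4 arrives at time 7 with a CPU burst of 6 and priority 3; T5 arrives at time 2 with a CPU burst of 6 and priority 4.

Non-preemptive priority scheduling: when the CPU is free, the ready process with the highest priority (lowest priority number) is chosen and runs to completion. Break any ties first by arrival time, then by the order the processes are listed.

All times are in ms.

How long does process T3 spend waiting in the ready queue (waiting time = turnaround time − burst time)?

Gantt: | T3 0-3 | T5 3-9 | T4 9-15 | T1 15-21 | T2 21-22 |
Completion: T1=21  T2=22  T3=3  T4=15  T5=9
Turnaround (C−A): T1=11  T2=11  T3=3  T4=8  T5=7
Waiting(T3) = turnaround − burst = 3 − 3 = 0

0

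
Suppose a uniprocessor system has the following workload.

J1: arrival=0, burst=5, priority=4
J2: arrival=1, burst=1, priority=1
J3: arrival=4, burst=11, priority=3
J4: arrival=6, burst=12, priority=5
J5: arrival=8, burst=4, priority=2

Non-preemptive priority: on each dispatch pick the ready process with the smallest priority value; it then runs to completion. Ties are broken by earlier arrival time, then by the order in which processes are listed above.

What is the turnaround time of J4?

Schedule: | J1 0-5 | J2 5-6 | J3 6-17 | J5 17-21 | J4 21-33 |
Completion: J1=5  J2=6  J3=17  J4=33  J5=21
Turnaround(J4) = completion − arrival = 33 − 6 = 27

27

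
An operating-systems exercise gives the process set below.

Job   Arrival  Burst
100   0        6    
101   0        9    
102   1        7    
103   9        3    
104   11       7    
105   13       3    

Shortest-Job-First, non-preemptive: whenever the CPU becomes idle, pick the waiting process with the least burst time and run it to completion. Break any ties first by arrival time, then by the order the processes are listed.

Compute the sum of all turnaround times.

Timeline: | 100 0-6 | 102 6-13 | 103 13-16 | 105 16-19 | 104 19-26 | 101 26-35 |
Completion: 100=6  101=35  102=13  103=16  104=26  105=19
Turnaround (C−A): 100=6  101=35  102=12  103=7  104=15  105=6
Turnaround = completion − arrival: 100=6, 101=35, 102=12, 103=7, 104=15, 105=6
Total turnaround = 6 + 35 + 12 + 7 + 15 + 6 = 81

81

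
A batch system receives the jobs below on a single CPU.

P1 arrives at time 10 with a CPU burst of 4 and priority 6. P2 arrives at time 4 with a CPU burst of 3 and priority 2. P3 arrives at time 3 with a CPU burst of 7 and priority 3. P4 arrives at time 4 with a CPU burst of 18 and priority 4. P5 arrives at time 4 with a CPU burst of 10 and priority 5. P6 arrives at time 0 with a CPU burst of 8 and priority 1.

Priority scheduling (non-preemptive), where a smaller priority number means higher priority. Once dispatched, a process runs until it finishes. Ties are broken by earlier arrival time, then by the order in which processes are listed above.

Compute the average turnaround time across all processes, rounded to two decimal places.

24.00

Schedule: | P6 0-8 | P2 8-11 | P3 11-18 | P4 18-36 | P5 36-46 | P1 46-50 |
Completion: P1=50  P2=11  P3=18  P4=36  P5=46  P6=8
Turnaround times: P1=40, P2=7, P3=15, P4=32, P5=42, P6=8
Average turnaround = (40+7+15+32+42+8) / 6 = 144/6 = 24.00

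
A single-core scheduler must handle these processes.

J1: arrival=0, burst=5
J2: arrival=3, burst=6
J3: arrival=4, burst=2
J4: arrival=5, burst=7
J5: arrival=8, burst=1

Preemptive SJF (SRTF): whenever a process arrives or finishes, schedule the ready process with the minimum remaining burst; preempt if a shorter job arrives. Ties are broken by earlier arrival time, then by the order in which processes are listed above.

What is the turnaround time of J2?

11

Timeline: | J1 0-5 | J3 5-7 | J2 7-8 | J5 8-9 | J2 9-14 | J4 14-21 |
Completion: J1=5  J2=14  J3=7  J4=21  J5=9
Turnaround (C−A): J1=5  J2=11  J3=3  J4=16  J5=1
Turnaround(J2) = completion − arrival = 14 − 3 = 11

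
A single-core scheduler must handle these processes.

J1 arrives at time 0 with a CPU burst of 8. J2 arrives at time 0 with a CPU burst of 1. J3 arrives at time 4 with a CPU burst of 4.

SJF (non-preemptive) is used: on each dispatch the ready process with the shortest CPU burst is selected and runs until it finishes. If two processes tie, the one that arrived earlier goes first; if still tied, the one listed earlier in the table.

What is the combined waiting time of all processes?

6

Timeline: | J2 0-1 | J1 1-9 | J3 9-13 |
Completion: J1=9  J2=1  J3=13
Waiting = turnaround − burst: J1=1, J2=0, J3=5
Total waiting = 1 + 0 + 5 = 6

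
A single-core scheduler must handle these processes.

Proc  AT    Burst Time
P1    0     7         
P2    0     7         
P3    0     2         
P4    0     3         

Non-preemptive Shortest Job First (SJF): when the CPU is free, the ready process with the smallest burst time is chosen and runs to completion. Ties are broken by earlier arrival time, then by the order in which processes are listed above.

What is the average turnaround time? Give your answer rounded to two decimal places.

9.50

Gantt: | P3 0-2 | P4 2-5 | P1 5-12 | P2 12-19 |
Completion: P1=12  P2=19  P3=2  P4=5
Turnaround (C−A): P1=12  P2=19  P3=2  P4=5
Turnaround times: P1=12, P2=19, P3=2, P4=5
Average turnaround = (12+19+2+5) / 4 = 38/4 = 9.50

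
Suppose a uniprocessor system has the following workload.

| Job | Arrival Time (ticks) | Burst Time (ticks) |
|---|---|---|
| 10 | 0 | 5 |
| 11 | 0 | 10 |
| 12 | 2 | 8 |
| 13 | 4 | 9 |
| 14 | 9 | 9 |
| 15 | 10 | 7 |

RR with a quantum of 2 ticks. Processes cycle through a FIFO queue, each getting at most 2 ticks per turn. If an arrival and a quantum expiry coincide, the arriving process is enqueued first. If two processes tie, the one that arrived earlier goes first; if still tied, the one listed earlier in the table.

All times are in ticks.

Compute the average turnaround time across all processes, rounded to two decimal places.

Timeline: | 10 0-2 | 11 2-4 | 12 4-6 | 10 6-8 | 13 8-10 | 11 10-12 | 12 12-14 | 10 14-15 | 14 15-17 | 15 17-19 | 13 19-21 | 11 21-23 | 12 23-25 | 14 25-27 | 15 27-29 | 13 29-31 | 11 31-33 | 12 33-35 | 14 35-37 | 15 37-39 | 13 39-41 | 11 41-43 | 14 43-45 | 15 45-46 | 13 46-47 | 14 47-48 |
Completion: 10=15  11=43  12=35  13=47  14=48  15=46
Turnaround (C−A): 10=15  11=43  12=33  13=43  14=39  15=36
Turnaround times: 10=15, 11=43, 12=33, 13=43, 14=39, 15=36
Average turnaround = (15+43+33+43+39+36) / 6 = 209/6 = 34.83

34.83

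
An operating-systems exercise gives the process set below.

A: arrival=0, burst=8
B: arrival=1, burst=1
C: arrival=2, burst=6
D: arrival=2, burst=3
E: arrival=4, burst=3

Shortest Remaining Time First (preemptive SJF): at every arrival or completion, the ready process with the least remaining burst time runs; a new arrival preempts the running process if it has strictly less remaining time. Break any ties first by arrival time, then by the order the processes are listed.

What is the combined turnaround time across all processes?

Timeline: | A 0-1 | B 1-2 | D 2-5 | E 5-8 | C 8-14 | A 14-21 |
Completion: A=21  B=2  C=14  D=5  E=8
Turnaround = completion − arrival: A=21, B=1, C=12, D=3, E=4
Total turnaround = 21 + 1 + 12 + 3 + 4 = 41

41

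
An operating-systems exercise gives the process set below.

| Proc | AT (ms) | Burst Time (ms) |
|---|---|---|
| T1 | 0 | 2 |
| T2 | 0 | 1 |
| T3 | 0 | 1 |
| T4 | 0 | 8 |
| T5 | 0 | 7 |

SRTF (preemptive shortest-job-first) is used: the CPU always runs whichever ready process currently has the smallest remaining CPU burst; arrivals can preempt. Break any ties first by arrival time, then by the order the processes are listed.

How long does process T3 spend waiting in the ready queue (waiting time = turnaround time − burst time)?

1

Timeline: | T2 0-1 | T3 1-2 | T1 2-4 | T5 4-11 | T4 11-19 |
Completion: T1=4  T2=1  T3=2  T4=19  T5=11
Turnaround (C−A): T1=4  T2=1  T3=2  T4=19  T5=11
Waiting(T3) = turnaround − burst = 2 − 1 = 1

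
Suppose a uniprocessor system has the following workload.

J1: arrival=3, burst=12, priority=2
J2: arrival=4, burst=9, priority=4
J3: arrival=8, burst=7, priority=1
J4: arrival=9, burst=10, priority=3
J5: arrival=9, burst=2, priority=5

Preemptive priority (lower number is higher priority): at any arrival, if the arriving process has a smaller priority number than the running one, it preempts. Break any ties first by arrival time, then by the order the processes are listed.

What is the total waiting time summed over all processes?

80

Gantt: | idle 0-3 | J1 3-8 | J3 8-15 | J1 15-22 | J4 22-32 | J2 32-41 | J5 41-43 |
Completion: J1=22  J2=41  J3=15  J4=32  J5=43
Turnaround (C−A): J1=19  J2=37  J3=7  J4=23  J5=34
Waiting = turnaround − burst: J1=7, J2=28, J3=0, J4=13, J5=32
Total waiting = 7 + 28 + 0 + 13 + 32 = 80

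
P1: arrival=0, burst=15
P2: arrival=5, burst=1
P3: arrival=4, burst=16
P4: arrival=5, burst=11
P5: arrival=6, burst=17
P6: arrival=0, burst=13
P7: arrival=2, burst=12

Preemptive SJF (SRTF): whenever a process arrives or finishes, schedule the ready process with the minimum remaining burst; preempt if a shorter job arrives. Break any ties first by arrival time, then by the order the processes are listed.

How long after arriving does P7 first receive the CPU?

23

Gantt: | P6 0-5 | P2 5-6 | P6 6-14 | P4 14-25 | P7 25-37 | P1 37-52 | P3 52-68 | P5 68-85 |
Completion: P1=52  P2=6  P3=68  P4=25  P5=85  P6=14  P7=37
Response(P7) = first start − arrival = 25 − 2 = 23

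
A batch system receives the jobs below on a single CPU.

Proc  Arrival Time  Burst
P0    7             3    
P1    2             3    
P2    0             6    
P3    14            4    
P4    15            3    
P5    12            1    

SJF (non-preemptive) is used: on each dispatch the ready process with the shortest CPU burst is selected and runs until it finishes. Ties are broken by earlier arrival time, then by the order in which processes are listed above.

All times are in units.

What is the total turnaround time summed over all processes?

29

Timeline: | P2 0-6 | P1 6-9 | P0 9-12 | P5 12-13 | idle 13-14 | P3 14-18 | P4 18-21 |
Completion: P0=12  P1=9  P2=6  P3=18  P4=21  P5=13
Turnaround = completion − arrival: P0=5, P1=7, P2=6, P3=4, P4=6, P5=1
Total turnaround = 5 + 7 + 6 + 4 + 6 + 1 = 29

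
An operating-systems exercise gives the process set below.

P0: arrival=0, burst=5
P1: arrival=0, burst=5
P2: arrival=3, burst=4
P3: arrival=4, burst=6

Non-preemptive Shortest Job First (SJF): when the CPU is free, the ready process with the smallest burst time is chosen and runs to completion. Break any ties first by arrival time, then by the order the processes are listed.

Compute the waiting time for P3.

Timeline: | P0 0-5 | P2 5-9 | P1 9-14 | P3 14-20 |
Completion: P0=5  P1=14  P2=9  P3=20
Turnaround (C−A): P0=5  P1=14  P2=6  P3=16
Waiting(P3) = turnaround − burst = 16 − 6 = 10

10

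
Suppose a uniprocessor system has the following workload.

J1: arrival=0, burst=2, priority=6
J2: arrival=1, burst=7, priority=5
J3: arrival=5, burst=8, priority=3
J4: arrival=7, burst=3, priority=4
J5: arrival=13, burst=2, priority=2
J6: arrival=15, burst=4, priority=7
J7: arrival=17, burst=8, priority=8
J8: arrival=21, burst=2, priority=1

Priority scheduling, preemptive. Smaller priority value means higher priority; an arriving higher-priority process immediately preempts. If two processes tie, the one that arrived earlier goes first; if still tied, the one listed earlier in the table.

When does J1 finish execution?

24

Timeline: | J1 0-1 | J2 1-5 | J3 5-13 | J5 13-15 | J4 15-18 | J2 18-21 | J8 21-23 | J1 23-24 | J6 24-28 | J7 28-36 |
Completion: J1=24  J2=21  J3=13  J4=18  J5=15  J6=28  J7=36  J8=23
Turnaround (C−A): J1=24  J2=20  J3=8  J4=11  J5=2  J6=13  J7=19  J8=2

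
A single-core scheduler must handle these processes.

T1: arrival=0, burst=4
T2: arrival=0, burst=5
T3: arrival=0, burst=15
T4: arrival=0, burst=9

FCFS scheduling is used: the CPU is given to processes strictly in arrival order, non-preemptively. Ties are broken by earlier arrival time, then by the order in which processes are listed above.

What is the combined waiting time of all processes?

Timeline: | T1 0-4 | T2 4-9 | T3 9-24 | T4 24-33 |
Completion: T1=4  T2=9  T3=24  T4=33
Waiting = turnaround − burst: T1=0, T2=4, T3=9, T4=24
Total waiting = 0 + 4 + 9 + 24 = 37

37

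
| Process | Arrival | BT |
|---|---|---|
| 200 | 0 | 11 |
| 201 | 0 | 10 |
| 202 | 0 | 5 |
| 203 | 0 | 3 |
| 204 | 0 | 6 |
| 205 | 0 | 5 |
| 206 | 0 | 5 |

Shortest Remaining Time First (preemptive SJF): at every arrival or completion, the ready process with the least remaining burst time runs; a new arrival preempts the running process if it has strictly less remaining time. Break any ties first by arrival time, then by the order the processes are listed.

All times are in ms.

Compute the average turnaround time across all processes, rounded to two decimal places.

Timeline: | 203 0-3 | 202 3-8 | 205 8-13 | 206 13-18 | 204 18-24 | 201 24-34 | 200 34-45 |
Completion: 200=45  201=34  202=8  203=3  204=24  205=13  206=18
Turnaround (C−A): 200=45  201=34  202=8  203=3  204=24  205=13  206=18
Turnaround times: 200=45, 201=34, 202=8, 203=3, 204=24, 205=13, 206=18
Average turnaround = (45+34+8+3+24+13+18) / 7 = 145/7 = 20.71

20.71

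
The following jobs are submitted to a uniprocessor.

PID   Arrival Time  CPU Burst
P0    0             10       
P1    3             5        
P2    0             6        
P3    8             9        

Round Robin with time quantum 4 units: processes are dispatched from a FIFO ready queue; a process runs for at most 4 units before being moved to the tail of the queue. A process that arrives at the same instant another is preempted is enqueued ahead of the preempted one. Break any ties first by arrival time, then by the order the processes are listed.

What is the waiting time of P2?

Gantt: | P0 0-4 | P2 4-8 | P1 8-12 | P0 12-16 | P3 16-20 | P2 20-22 | P1 22-23 | P0 23-25 | P3 25-30 |
Completion: P0=25  P1=23  P2=22  P3=30
Waiting(P2) = turnaround − burst = 22 − 6 = 16

16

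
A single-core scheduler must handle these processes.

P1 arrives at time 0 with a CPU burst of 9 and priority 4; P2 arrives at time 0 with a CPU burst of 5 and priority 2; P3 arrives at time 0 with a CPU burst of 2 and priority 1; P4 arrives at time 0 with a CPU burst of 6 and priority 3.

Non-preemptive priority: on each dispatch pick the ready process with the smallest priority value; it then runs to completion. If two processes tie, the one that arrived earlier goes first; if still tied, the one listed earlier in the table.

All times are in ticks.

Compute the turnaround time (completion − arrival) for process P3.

Schedule: | P3 0-2 | P2 2-7 | P4 7-13 | P1 13-22 |
Completion: P1=22  P2=7  P3=2  P4=13
Turnaround (C−A): P1=22  P2=7  P3=2  P4=13
Turnaround(P3) = completion − arrival = 2 − 0 = 2

2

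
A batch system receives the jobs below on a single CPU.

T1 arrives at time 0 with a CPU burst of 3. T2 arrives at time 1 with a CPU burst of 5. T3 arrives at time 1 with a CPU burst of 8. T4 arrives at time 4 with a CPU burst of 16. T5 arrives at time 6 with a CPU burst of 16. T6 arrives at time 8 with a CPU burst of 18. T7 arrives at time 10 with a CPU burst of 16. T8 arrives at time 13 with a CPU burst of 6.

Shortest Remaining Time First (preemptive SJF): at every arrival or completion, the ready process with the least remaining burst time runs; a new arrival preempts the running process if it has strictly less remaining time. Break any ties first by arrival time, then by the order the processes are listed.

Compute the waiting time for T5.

Timeline: | T1 0-3 | T2 3-8 | T3 8-16 | T8 16-22 | T4 22-38 | T5 38-54 | T7 54-70 | T6 70-88 |
Completion: T1=3  T2=8  T3=16  T4=38  T5=54  T6=88  T7=70  T8=22
Turnaround (C−A): T1=3  T2=7  T3=15  T4=34  T5=48  T6=80  T7=60  T8=9
Waiting(T5) = turnaround − burst = 48 − 16 = 32

32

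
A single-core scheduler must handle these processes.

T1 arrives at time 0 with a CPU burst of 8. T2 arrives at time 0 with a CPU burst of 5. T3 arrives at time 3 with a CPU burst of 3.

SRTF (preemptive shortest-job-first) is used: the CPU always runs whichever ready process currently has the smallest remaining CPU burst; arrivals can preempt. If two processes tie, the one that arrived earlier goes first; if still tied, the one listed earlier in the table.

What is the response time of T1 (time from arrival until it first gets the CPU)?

8

Schedule: | T2 0-5 | T3 5-8 | T1 8-16 |
Completion: T1=16  T2=5  T3=8
Turnaround (C−A): T1=16  T2=5  T3=5
Response(T1) = first start − arrival = 8 − 0 = 8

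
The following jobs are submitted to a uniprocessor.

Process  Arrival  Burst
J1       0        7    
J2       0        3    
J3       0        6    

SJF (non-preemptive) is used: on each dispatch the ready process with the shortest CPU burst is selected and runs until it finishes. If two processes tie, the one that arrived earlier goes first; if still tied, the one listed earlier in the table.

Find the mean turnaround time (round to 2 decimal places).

9.33

Schedule: | J2 0-3 | J3 3-9 | J1 9-16 |
Completion: J1=16  J2=3  J3=9
Turnaround (C−A): J1=16  J2=3  J3=9
Turnaround times: J1=16, J2=3, J3=9
Average turnaround = (16+3+9) / 3 = 28/3 = 9.33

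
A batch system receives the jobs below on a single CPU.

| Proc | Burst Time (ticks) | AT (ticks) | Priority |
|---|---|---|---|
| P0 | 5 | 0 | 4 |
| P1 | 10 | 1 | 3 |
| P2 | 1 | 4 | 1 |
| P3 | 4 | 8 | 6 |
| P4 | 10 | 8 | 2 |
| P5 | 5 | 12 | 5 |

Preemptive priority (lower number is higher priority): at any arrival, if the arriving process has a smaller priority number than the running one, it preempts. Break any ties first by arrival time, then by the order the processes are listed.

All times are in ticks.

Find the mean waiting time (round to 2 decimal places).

11.50

Schedule: | P0 0-1 | P1 1-4 | P2 4-5 | P1 5-8 | P4 8-18 | P1 18-22 | P0 22-26 | P5 26-31 | P3 31-35 |
Completion: P0=26  P1=22  P2=5  P3=35  P4=18  P5=31
Waiting times: P0=21, P1=11, P2=0, P3=23, P4=0, P5=14
Average waiting = (21+11+0+23+0+14) / 6 = 69/6 = 11.50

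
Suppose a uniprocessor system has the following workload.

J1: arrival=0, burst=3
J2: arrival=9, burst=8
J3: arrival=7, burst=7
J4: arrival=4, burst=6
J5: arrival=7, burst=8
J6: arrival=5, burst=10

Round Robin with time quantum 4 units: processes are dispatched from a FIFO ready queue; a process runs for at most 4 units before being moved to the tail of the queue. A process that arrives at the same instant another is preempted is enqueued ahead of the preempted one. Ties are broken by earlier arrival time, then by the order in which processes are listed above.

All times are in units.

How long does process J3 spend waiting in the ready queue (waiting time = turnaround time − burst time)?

Gantt: | J1 0-3 | idle 3-4 | J4 4-8 | J6 8-12 | J3 12-16 | J5 16-20 | J4 20-22 | J2 22-26 | J6 26-30 | J3 30-33 | J5 33-37 | J2 37-41 | J6 41-43 |
Completion: J1=3  J2=41  J3=33  J4=22  J5=37  J6=43
Turnaround (C−A): J1=3  J2=32  J3=26  J4=18  J5=30  J6=38
Waiting(J3) = turnaround − burst = 26 − 7 = 19

19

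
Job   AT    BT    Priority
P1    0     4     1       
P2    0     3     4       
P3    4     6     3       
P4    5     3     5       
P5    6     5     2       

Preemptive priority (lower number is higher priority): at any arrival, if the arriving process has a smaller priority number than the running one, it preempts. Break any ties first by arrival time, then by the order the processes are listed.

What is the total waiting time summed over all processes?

33

Schedule: | P1 0-4 | P3 4-6 | P5 6-11 | P3 11-15 | P2 15-18 | P4 18-21 |
Completion: P1=4  P2=18  P3=15  P4=21  P5=11
Waiting = turnaround − burst: P1=0, P2=15, P3=5, P4=13, P5=0
Total waiting = 0 + 15 + 5 + 13 + 0 = 33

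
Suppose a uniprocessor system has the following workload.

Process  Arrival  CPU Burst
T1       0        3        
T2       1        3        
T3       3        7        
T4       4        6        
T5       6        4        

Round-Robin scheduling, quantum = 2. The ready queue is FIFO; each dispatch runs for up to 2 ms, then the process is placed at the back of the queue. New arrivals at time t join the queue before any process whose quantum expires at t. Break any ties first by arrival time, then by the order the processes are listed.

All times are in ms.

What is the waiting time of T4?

12

Schedule: | T1 0-2 | T2 2-4 | T1 4-5 | T3 5-7 | T4 7-9 | T2 9-10 | T5 10-12 | T3 12-14 | T4 14-16 | T5 16-18 | T3 18-20 | T4 20-22 | T3 22-23 |
Completion: T1=5  T2=10  T3=23  T4=22  T5=18
Turnaround (C−A): T1=5  T2=9  T3=20  T4=18  T5=12
Waiting(T4) = turnaround − burst = 18 − 6 = 12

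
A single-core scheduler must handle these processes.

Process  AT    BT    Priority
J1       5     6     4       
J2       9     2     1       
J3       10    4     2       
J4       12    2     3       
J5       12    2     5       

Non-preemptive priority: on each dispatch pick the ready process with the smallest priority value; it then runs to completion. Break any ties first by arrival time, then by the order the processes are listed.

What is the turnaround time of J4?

Schedule: | idle 0-5 | J1 5-11 | J2 11-13 | J3 13-17 | J4 17-19 | J5 19-21 |
Completion: J1=11  J2=13  J3=17  J4=19  J5=21
Turnaround (C−A): J1=6  J2=4  J3=7  J4=7  J5=9
Turnaround(J4) = completion − arrival = 19 − 12 = 7

7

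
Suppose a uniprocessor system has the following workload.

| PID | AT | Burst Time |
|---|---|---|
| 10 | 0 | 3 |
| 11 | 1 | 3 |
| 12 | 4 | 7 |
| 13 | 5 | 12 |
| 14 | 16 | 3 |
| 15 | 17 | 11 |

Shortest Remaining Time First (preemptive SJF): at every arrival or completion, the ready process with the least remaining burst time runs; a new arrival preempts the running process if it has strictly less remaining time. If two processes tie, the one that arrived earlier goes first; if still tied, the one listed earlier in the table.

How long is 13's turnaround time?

23

Schedule: | 10 0-3 | 11 3-6 | 12 6-13 | 13 13-16 | 14 16-19 | 13 19-28 | 15 28-39 |
Completion: 10=3  11=6  12=13  13=28  14=19  15=39
Turnaround (C−A): 10=3  11=5  12=9  13=23  14=3  15=22
Turnaround(13) = completion − arrival = 28 − 5 = 23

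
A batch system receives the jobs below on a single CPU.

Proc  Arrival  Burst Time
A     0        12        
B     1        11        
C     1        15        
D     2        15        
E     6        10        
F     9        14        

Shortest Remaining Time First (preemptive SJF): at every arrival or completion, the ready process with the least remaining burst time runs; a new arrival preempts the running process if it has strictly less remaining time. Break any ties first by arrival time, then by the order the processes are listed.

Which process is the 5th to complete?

C

Timeline: | A 0-12 | E 12-22 | B 22-33 | F 33-47 | C 47-62 | D 62-77 |
Completion: A=12  B=33  C=62  D=77  E=22  F=47
Turnaround (C−A): A=12  B=32  C=61  D=75  E=16  F=38
Finish order: A → E → B → F → C → D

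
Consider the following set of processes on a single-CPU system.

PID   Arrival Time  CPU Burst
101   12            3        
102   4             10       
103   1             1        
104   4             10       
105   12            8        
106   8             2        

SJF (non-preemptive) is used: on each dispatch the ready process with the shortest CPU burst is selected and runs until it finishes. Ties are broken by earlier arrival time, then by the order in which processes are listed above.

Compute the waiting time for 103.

Gantt: | idle 0-1 | 103 1-2 | idle 2-4 | 102 4-14 | 106 14-16 | 101 16-19 | 105 19-27 | 104 27-37 |
Completion: 101=19  102=14  103=2  104=37  105=27  106=16
Turnaround (C−A): 101=7  102=10  103=1  104=33  105=15  106=8
Waiting(103) = turnaround − burst = 1 − 1 = 0

0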